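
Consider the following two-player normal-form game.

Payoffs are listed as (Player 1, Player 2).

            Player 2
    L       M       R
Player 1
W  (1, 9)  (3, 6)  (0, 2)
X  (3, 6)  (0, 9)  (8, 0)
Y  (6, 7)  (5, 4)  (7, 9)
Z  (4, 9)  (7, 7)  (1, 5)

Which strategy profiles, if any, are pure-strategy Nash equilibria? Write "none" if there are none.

none

(W, L): Player 1 can switch to X (1 → 3). Not NE.
(W, M): Player 1 can switch to Y (3 → 5). Not NE.
(W, R): Player 1 can switch to X (0 → 8). Not NE.
(X, L): Player 1 can switch to Y (3 → 6). Not NE.
(X, M): Player 1 can switch to W (0 → 3). Not NE.
(X, R): Player 2 can switch to L (0 → 6). Not NE.
(Y, L): Player 2 can switch to R (7 → 9). Not NE.
(Y, M): Player 1 can switch to Z (5 → 7). Not NE.
(The remaining 4 profiles each have a profitable deviation by the same check.)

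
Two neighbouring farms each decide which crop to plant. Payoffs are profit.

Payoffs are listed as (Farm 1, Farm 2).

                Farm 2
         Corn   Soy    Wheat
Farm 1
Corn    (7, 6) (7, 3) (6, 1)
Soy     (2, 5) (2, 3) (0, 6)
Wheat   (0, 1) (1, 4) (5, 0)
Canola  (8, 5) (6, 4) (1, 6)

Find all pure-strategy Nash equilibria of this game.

No pure-strategy Nash equilibrium.

Farm 1 against Corn: payoffs 7, 2, 0, 8 → best response Canola.
Farm 1 against Soy: payoffs 7, 2, 1, 6 → best response Corn.
Farm 1 against Wheat: payoffs 6, 0, 5, 1 → best response Corn.
Farm 2 against Corn: payoffs 6, 3, 1 → best response Corn.
Farm 2 against Soy: payoffs 5, 3, 6 → best response Wheat.
Farm 2 against Wheat: payoffs 1, 4, 0 → best response Soy.
Farm 2 against Canola: payoffs 5, 4, 6 → best response Wheat.
No profile is a mutual best response for all players.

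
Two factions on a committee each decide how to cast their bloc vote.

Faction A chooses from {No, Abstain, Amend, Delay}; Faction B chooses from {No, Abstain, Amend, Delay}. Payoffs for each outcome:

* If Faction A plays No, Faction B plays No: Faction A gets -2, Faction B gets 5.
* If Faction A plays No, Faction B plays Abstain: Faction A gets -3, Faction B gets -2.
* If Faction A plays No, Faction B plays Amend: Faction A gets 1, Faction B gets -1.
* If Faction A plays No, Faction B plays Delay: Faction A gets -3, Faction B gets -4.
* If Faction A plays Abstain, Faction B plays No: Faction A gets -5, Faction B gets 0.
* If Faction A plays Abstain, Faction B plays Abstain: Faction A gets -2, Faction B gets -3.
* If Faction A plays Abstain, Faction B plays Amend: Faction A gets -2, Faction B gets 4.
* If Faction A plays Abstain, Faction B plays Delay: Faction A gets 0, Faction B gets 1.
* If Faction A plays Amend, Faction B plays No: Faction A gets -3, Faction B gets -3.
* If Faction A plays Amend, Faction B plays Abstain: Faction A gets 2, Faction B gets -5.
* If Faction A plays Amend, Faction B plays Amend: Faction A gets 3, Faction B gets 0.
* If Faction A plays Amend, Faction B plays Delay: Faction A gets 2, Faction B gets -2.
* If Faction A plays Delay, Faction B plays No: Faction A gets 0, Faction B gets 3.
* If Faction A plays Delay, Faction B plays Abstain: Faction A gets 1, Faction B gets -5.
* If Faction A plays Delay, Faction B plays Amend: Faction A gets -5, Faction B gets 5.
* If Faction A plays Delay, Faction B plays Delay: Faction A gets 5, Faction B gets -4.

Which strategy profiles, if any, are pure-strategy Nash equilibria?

Pure NE: (Amend, Amend)

(No, No): Faction A can switch to Delay (-2 → 0). Not NE.
(No, Abstain): Faction A can switch to Abstain (-3 → -2). Not NE.
(No, Amend): Faction A can switch to Amend (1 → 3). Not NE.
(No, Delay): Faction A can switch to Abstain (-3 → 0). Not NE.
(Abstain, No): Faction A can switch to No (-5 → -2). Not NE.
(Abstain, Abstain): Faction A can switch to Amend (-2 → 2). Not NE.
(Abstain, Amend): Faction A can switch to No (-2 → 1). Not NE.
(Abstain, Delay): Faction A can switch to Amend (0 → 2). Not NE.
(Amend, No): Faction A can switch to No (-3 → -2). Not NE.
(Amend, Abstain): Faction B can switch to No (-5 → -3). Not NE.
(Amend, Amend): Faction A gets 3, best alternative 1; Faction B gets 0, best alternative -2. No profitable deviation — NE.
(Amend, Delay): Faction A can switch to Delay (2 → 5). Not NE.
(Delay, No): Faction B can switch to Amend (3 → 5). Not NE.
(The remaining 3 profiles each have a profitable deviation by the same check.)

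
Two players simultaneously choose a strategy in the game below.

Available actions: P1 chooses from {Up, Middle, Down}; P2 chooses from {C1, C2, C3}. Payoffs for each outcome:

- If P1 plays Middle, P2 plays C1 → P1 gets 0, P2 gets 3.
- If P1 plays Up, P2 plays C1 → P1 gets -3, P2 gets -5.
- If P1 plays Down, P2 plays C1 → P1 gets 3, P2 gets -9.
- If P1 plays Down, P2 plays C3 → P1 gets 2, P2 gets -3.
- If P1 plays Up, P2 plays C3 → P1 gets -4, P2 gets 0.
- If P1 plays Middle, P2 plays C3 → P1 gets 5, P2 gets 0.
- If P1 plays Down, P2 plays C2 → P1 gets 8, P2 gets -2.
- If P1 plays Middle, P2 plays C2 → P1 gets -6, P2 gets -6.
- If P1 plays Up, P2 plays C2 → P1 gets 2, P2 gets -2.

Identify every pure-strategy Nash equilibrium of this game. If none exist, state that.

The unique pure-strategy Nash equilibrium is (Down, C2).

P1 against C1: payoffs -3, 0, 3 → best response Down.
P1 against C2: payoffs 2, -6, 8 → best response Down.
P1 against C3: payoffs -4, 5, 2 → best response Middle.
P2 against Up: payoffs -5, -2, 0 → best response C3.
P2 against Middle: payoffs 3, -6, 0 → best response C1.
P2 against Down: payoffs -9, -2, -3 → best response C2.
Mutual best responses: (Down, C2).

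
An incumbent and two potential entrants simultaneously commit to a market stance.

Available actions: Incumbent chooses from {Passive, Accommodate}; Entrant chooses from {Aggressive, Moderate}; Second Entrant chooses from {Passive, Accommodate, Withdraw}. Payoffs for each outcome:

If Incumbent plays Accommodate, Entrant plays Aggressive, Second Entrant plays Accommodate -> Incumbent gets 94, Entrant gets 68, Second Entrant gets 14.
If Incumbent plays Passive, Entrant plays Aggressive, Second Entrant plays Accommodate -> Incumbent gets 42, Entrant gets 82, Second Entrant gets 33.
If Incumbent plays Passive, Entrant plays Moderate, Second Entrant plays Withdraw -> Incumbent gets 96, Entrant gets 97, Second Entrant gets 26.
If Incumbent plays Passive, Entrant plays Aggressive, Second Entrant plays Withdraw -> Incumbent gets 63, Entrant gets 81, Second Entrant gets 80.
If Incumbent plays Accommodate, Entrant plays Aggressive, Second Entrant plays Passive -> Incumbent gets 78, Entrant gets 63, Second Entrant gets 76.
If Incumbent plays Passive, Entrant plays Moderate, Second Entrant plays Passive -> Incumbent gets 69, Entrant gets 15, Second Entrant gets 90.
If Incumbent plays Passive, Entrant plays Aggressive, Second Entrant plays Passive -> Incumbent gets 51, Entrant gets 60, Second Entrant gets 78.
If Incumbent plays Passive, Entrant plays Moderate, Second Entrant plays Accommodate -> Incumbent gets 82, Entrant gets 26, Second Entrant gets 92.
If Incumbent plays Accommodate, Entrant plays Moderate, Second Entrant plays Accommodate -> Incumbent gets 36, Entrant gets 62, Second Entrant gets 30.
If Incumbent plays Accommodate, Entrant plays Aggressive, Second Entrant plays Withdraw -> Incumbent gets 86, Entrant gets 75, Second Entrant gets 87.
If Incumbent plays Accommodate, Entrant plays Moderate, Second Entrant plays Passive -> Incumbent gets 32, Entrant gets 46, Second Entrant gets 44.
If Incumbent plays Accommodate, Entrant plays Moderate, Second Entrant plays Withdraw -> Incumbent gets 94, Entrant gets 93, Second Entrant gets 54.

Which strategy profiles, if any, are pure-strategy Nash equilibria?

(Passive, Aggressive, Passive): Incumbent can switch to Accommodate (51 → 78). Not NE.
(Passive, Aggressive, Accommodate): Incumbent can switch to Accommodate (42 → 94). Not NE.
(Passive, Aggressive, Withdraw): Incumbent can switch to Accommodate (63 → 86). Not NE.
(Passive, Moderate, Passive): Entrant can switch to Aggressive (15 → 60). Not NE.
(Passive, Moderate, Accommodate): Entrant can switch to Aggressive (26 → 82). Not NE.
(Passive, Moderate, Withdraw): Second Entrant can switch to Passive (26 → 90). Not NE.
(Accommodate, Aggressive, Passive): Second Entrant can switch to Withdraw (76 → 87). Not NE.
(Accommodate, Aggressive, Accommodate): Second Entrant can switch to Passive (14 → 76). Not NE.
(The remaining 4 profiles each have a profitable deviation by the same check.)

none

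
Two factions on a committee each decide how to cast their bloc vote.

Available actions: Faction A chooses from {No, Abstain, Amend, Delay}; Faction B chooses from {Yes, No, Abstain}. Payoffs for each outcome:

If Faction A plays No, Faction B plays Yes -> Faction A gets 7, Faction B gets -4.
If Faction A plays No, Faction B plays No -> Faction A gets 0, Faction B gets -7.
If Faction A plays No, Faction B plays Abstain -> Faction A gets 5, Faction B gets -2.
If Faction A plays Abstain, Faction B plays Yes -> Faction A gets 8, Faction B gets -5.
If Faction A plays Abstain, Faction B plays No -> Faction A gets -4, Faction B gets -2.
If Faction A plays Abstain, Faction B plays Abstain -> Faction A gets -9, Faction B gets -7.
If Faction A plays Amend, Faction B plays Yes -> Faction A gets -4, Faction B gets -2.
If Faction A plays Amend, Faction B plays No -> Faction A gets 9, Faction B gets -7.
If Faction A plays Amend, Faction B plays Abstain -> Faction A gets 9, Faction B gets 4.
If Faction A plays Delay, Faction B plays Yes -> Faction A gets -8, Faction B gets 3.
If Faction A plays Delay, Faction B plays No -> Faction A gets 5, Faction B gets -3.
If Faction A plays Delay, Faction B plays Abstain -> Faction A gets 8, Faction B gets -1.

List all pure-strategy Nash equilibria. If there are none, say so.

Pure NE: (Amend, Abstain)

(No, Yes): Faction A can switch to Abstain (7 → 8). Not NE.
(No, No): Faction A can switch to Amend (0 → 9). Not NE.
(No, Abstain): Faction A can switch to Amend (5 → 9). Not NE.
(Abstain, Yes): Faction B can switch to No (-5 → -2). Not NE.
(Abstain, No): Faction A can switch to No (-4 → 0). Not NE.
(Abstain, Abstain): Faction A can switch to No (-9 → 5). Not NE.
(Amend, Yes): Faction A can switch to No (-4 → 7). Not NE.
(Amend, No): Faction B can switch to Yes (-7 → -2). Not NE.
(Amend, Abstain): Faction A gets 9, best alternative 8; Faction B gets 4, best alternative -2. No profitable deviation — NE.
(Delay, Yes): Faction A can switch to No (-8 → 7). Not NE.
(Delay, No): Faction A can switch to Amend (5 → 9). Not NE.
(Delay, Abstain): Faction A can switch to Amend (8 → 9). Not NE.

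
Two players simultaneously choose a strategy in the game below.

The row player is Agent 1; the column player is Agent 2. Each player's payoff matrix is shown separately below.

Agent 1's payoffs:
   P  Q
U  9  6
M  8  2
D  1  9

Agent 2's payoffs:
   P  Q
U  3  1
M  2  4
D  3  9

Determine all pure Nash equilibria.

For each player, find the best response to each opponent profile; mutual best responses are the pure NE.
Agent 1 against P: payoffs 9, 8, 1 → best response U.
Agent 1 against Q: payoffs 6, 2, 9 → best response D.
Agent 2 against U: payoffs 3, 1 → best response P.
Agent 2 against M: payoffs 2, 4 → best response Q.
Agent 2 against D: payoffs 3, 9 → best response Q.
Mutual best responses: (U, P); (D, Q).

Pure-strategy Nash equilibria: (U, P); (D, Q)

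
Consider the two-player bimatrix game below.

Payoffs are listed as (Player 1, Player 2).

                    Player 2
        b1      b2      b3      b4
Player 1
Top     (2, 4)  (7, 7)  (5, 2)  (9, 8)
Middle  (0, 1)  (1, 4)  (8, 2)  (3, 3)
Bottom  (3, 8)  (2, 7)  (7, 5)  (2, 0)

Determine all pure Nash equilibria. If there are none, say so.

Pure-strategy Nash equilibria: (Top, b4); (Bottom, b1)

(Top, b1): Player 1 can switch to Bottom (2 → 3). Not NE.
(Top, b2): Player 2 can switch to b4 (7 → 8). Not NE.
(Top, b3): Player 1 can switch to Middle (5 → 8). Not NE.
(Top, b4): Player 1 gets 9, best alternative 3; Player 2 gets 8, best alternative 7. No profitable deviation — NE.
(Middle, b1): Player 1 can switch to Top (0 → 2). Not NE.
(Middle, b2): Player 1 can switch to Top (1 → 7). Not NE.
(Middle, b3): Player 2 can switch to b2 (2 → 4). Not NE.
(Middle, b4): Player 1 can switch to Top (3 → 9). Not NE.
(Bottom, b1): Player 1 gets 3, best alternative 2; Player 2 gets 8, best alternative 7. No profitable deviation — NE.
(Bottom, b2): Player 1 can switch to Top (2 → 7). Not NE.
(Bottom, b3): Player 1 can switch to Middle (7 → 8). Not NE.
(Bottom, b4): Player 1 can switch to Top (2 → 9). Not NE.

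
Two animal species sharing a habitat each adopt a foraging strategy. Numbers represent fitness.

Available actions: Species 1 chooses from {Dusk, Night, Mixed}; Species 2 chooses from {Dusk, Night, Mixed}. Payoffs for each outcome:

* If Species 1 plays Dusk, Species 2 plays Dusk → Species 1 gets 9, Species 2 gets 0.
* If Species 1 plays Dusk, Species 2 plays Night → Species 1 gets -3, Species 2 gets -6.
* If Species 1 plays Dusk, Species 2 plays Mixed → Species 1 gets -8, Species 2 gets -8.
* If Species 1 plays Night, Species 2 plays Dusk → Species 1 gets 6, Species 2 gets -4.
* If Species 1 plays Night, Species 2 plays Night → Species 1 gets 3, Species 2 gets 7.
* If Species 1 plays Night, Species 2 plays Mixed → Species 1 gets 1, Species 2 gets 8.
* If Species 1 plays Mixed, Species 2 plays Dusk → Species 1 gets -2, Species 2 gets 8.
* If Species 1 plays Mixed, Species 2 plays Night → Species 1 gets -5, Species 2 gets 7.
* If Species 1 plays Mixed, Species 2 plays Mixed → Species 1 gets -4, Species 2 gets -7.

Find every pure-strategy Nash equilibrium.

For each strategy profile, look for a profitable unilateral deviation.
(Dusk, Dusk): Species 1 gets 9, best alternative 6; Species 2 gets 0, best alternative -6. No profitable deviation — NE.
(Dusk, Night): Species 1 can switch to Night (-3 → 3). Not NE.
(Dusk, Mixed): Species 1 can switch to Night (-8 → 1). Not NE.
(Night, Dusk): Species 1 can switch to Dusk (6 → 9). Not NE.
(Night, Night): Species 2 can switch to Mixed (7 → 8). Not NE.
(Night, Mixed): Species 1 gets 1, best alternative -4; Species 2 gets 8, best alternative 7. No profitable deviation — NE.
(Mixed, Dusk): Species 1 can switch to Dusk (-2 → 9). Not NE.
(Mixed, Night): Species 1 can switch to Dusk (-5 → -3). Not NE.
(Mixed, Mixed): Species 1 can switch to Night (-4 → 1). Not NE.

Pure-strategy Nash equilibria: (Dusk, Dusk) and (Night, Mixed)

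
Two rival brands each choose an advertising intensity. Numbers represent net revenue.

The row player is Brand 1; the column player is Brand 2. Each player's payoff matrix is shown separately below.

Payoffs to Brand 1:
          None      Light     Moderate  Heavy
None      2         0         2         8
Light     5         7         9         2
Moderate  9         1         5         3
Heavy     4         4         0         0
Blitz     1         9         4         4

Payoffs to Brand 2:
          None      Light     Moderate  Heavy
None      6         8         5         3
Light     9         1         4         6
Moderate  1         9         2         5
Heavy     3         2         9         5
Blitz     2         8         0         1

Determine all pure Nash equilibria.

(Blitz, Light)

Mark each player's best response to every combination of opponents' strategies; a profile where every player is best-responding is a pure Nash equilibrium.
Brand 1 against None: payoffs 2, 5, 9, 4, 1 → best response Moderate.
Brand 1 against Light: payoffs 0, 7, 1, 4, 9 → best response Blitz.
Brand 1 against Moderate: payoffs 2, 9, 5, 0, 4 → best response Light.
Brand 1 against Heavy: payoffs 8, 2, 3, 0, 4 → best response None.
Brand 2 against None: payoffs 6, 8, 5, 3 → best response Light.
Brand 2 against Light: payoffs 9, 1, 4, 6 → best response None.
Brand 2 against Moderate: payoffs 1, 9, 2, 5 → best response Light.
Brand 2 against Heavy: payoffs 3, 2, 9, 5 → best response Moderate.
Brand 2 against Blitz: payoffs 2, 8, 0, 1 → best response Light.
Mutual best responses: (Blitz, Light).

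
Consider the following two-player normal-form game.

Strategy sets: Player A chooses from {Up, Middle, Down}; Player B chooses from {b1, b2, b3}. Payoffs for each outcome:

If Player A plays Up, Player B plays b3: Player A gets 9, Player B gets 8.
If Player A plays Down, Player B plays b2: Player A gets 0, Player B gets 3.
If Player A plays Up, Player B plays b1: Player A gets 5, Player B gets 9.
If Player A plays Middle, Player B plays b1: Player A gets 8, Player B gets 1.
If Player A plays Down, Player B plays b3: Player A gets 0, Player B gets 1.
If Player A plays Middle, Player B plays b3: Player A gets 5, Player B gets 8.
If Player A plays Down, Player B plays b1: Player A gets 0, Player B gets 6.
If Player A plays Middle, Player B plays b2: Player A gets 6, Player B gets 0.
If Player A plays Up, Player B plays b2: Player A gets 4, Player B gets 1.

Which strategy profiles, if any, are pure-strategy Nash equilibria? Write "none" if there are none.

This game has no pure Nash equilibrium.

(Up, b1): Player A can switch to Middle (5 → 8). Not NE.
(Up, b2): Player A can switch to Middle (4 → 6). Not NE.
(Up, b3): Player B can switch to b1 (8 → 9). Not NE.
(Middle, b1): Player B can switch to b3 (1 → 8). Not NE.
(Middle, b2): Player B can switch to b1 (0 → 1). Not NE.
(Middle, b3): Player A can switch to Up (5 → 9). Not NE.
(Down, b1): Player A can switch to Up (0 → 5). Not NE.
(Down, b2): Player A can switch to Up (0 → 4). Not NE.
(Down, b3): Player A can switch to Up (0 → 9). Not NE.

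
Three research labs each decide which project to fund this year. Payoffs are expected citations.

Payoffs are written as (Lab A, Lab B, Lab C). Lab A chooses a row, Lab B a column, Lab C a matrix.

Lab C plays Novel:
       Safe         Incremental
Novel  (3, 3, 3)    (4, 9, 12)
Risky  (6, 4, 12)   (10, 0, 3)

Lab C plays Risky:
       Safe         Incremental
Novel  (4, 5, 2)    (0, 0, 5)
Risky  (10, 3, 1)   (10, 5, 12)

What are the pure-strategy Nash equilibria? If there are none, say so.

Pure-strategy Nash equilibria: (Risky, Safe, Novel), (Risky, Incremental, Risky)

(Novel, Safe, Novel): Lab A can switch to Risky (3 → 6). Not NE.
(Novel, Safe, Risky): Lab A can switch to Risky (4 → 10). Not NE.
(Novel, Incremental, Novel): Lab A can switch to Risky (4 → 10). Not NE.
(Novel, Incremental, Risky): Lab A can switch to Risky (0 → 10). Not NE.
(Risky, Safe, Novel): Lab A gets 6, best alternative 3; Lab B gets 4, best alternative 0; Lab C gets 12, best alternative 1. No profitable deviation — NE.
(Risky, Safe, Risky): Lab B can switch to Incremental (3 → 5). Not NE.
(Risky, Incremental, Novel): Lab B can switch to Safe (0 → 4). Not NE.
(Risky, Incremental, Risky): Lab A gets 10, best alternative 0; Lab B gets 5, best alternative 3; Lab C gets 12, best alternative 3. No profitable deviation — NE.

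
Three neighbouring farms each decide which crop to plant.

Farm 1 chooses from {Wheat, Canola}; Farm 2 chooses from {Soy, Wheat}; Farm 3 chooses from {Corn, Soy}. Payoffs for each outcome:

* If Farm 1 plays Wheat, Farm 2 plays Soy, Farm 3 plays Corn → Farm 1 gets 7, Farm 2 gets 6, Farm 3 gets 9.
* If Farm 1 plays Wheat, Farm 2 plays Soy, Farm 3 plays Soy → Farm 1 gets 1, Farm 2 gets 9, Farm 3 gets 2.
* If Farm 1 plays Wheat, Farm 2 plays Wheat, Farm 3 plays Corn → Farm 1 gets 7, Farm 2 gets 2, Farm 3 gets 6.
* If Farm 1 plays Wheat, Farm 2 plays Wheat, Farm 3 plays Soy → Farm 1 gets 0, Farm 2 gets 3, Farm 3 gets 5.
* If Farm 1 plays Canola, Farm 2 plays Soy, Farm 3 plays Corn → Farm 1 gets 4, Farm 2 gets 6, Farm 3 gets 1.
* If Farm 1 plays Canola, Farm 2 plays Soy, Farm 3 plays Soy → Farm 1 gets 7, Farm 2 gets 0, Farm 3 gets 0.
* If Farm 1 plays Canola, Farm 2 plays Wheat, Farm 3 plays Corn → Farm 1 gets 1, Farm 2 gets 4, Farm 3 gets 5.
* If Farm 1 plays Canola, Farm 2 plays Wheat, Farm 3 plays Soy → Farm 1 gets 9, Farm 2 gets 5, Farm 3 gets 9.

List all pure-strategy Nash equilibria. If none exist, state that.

(Wheat, Soy, Corn); (Canola, Wheat, Soy)

(Wheat, Soy, Corn): Farm 1 gets 7, best alternative 4; Farm 2 gets 6, best alternative 2; Farm 3 gets 9, best alternative 2. No profitable deviation — NE.
(Wheat, Soy, Soy): Farm 1 can switch to Canola (1 → 7). Not NE.
(Wheat, Wheat, Corn): Farm 2 can switch to Soy (2 → 6). Not NE.
(Wheat, Wheat, Soy): Farm 1 can switch to Canola (0 → 9). Not NE.
(Canola, Soy, Corn): Farm 1 can switch to Wheat (4 → 7). Not NE.
(Canola, Soy, Soy): Farm 2 can switch to Wheat (0 → 5). Not NE.
(Canola, Wheat, Corn): Farm 1 can switch to Wheat (1 → 7). Not NE.
(Canola, Wheat, Soy): Farm 1 gets 9, best alternative 0; Farm 2 gets 5, best alternative 0; Farm 3 gets 9, best alternative 5. No profitable deviation — NE.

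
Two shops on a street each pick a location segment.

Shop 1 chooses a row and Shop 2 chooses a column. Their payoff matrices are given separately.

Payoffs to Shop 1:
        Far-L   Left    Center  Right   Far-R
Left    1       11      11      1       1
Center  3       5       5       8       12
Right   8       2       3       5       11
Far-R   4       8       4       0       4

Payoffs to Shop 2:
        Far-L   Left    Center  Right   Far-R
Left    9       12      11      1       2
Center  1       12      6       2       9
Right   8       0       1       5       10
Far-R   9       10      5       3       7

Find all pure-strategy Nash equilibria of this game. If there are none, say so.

Pure NE: (Left, Left)

(Left, Far-L): Shop 1 can switch to Center (1 → 3). Not NE.
(Left, Left): Shop 1 gets 11, best alternative 8; Shop 2 gets 12, best alternative 11. No profitable deviation — NE.
(Left, Center): Shop 2 can switch to Left (11 → 12). Not NE.
(Left, Right): Shop 1 can switch to Center (1 → 8). Not NE.
(Left, Far-R): Shop 1 can switch to Center (1 → 12). Not NE.
(Center, Far-L): Shop 1 can switch to Right (3 → 8). Not NE.
(Center, Left): Shop 1 can switch to Left (5 → 11). Not NE.
(Center, Center): Shop 1 can switch to Left (5 → 11). Not NE.
(Center, Right): Shop 2 can switch to Left (2 → 12). Not NE.
(Center, Far-R): Shop 2 can switch to Left (9 → 12). Not NE.
(Right, Far-L): Shop 2 can switch to Far-R (8 → 10). Not NE.
(The remaining 9 profiles each have a profitable deviation by the same check.)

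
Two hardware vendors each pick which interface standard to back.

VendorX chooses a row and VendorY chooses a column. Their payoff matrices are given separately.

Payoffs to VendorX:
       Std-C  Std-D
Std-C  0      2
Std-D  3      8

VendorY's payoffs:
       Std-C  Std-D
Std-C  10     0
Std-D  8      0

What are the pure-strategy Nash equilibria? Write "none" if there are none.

VendorX against Std-C: payoffs 0, 3 → best response Std-D.
VendorX against Std-D: payoffs 2, 8 → best response Std-D.
VendorY against Std-C: payoffs 10, 0 → best response Std-C.
VendorY against Std-D: payoffs 8, 0 → best response Std-C.
Mutual best responses: (Std-D, Std-C).

The unique pure-strategy Nash equilibrium is (Std-D, Std-C).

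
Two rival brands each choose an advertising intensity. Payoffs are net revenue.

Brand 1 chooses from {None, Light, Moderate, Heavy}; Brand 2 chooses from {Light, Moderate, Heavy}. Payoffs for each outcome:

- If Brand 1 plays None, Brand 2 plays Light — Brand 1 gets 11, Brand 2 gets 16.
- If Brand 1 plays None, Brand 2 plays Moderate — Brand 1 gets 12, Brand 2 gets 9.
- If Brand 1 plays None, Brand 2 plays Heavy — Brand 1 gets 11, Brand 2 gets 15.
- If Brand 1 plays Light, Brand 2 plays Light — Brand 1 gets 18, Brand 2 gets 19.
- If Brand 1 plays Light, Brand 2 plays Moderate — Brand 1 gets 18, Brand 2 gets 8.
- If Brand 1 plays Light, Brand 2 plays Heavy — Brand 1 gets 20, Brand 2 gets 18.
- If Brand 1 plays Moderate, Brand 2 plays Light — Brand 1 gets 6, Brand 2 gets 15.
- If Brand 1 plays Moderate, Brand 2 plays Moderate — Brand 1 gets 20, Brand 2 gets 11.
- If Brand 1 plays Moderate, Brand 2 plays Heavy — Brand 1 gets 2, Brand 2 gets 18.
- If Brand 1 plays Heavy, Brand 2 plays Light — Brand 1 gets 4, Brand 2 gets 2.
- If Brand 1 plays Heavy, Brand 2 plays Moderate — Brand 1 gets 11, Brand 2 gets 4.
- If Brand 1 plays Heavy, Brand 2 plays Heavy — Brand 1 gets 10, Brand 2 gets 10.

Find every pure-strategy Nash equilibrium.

Brand 1 against Light: payoffs 11, 18, 6, 4 → best response Light.
Brand 1 against Moderate: payoffs 12, 18, 20, 11 → best response Moderate.
Brand 1 against Heavy: payoffs 11, 20, 2, 10 → best response Light.
Brand 2 against None: payoffs 16, 9, 15 → best response Light.
Brand 2 against Light: payoffs 19, 8, 18 → best response Light.
Brand 2 against Moderate: payoffs 15, 11, 18 → best response Heavy.
Brand 2 against Heavy: payoffs 2, 4, 10 → best response Heavy.
Mutual best responses: (Light, Light).

The unique pure-strategy Nash equilibrium is (Light, Light).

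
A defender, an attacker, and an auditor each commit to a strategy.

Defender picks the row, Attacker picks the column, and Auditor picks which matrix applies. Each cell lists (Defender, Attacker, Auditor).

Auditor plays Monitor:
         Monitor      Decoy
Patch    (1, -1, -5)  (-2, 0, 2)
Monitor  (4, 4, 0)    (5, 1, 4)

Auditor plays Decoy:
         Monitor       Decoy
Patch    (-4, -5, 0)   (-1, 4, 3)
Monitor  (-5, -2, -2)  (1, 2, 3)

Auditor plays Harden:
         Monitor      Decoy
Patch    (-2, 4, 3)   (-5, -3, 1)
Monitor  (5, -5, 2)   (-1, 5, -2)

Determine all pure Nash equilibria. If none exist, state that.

none

Defender against (Monitor, Monitor): payoffs 1, 4 → best response Monitor.
Defender against (Monitor, Decoy): payoffs -4, -5 → best response Patch.
Defender against (Monitor, Harden): payoffs -2, 5 → best response Monitor.
Defender against (Decoy, Monitor): payoffs -2, 5 → best response Monitor.
Defender against (Decoy, Decoy): payoffs -1, 1 → best response Monitor.
Defender against (Decoy, Harden): payoffs -5, -1 → best response Monitor.
Attacker against (Patch, Monitor): payoffs -1, 0 → best response Decoy.
Attacker against (Patch, Decoy): payoffs -5, 4 → best response Decoy.
Attacker against (Patch, Harden): payoffs 4, -3 → best response Monitor.
Attacker against (Monitor, Monitor): payoffs 4, 1 → best response Monitor.
Attacker against (Monitor, Decoy): payoffs -2, 2 → best response Decoy.
Attacker against (Monitor, Harden): payoffs -5, 5 → best response Decoy.
Auditor against (Patch, Monitor): payoffs -5, 0, 3 → best response Harden.
Auditor against (Patch, Decoy): payoffs 2, 3, 1 → best response Decoy.
Auditor against (Monitor, Monitor): payoffs 0, -2, 2 → best response Harden.
Auditor against (Monitor, Decoy): payoffs 4, 3, -2 → best response Monitor.
No profile is a mutual best response for all players.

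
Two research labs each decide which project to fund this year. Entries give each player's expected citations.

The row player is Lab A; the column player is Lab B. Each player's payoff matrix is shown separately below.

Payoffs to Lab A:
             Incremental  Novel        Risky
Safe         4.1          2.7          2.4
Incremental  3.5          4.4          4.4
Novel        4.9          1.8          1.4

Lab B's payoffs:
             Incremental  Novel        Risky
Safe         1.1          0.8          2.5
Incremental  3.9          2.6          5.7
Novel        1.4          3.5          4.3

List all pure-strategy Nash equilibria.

For each player, find the best response to each opponent profile; mutual best responses are the pure NE.
Lab A against Incremental: payoffs 4.1, 3.5, 4.9 → best response Novel.
Lab A against Novel: payoffs 2.7, 4.4, 1.8 → best response Incremental.
Lab A against Risky: payoffs 2.4, 4.4, 1.4 → best response Incremental.
Lab B against Safe: payoffs 1.1, 0.8, 2.5 → best response Risky.
Lab B against Incremental: payoffs 3.9, 2.6, 5.7 → best response Risky.
Lab B against Novel: payoffs 1.4, 3.5, 4.3 → best response Risky.
Mutual best responses: (Incremental, Risky).

Pure NE: (Incremental, Risky)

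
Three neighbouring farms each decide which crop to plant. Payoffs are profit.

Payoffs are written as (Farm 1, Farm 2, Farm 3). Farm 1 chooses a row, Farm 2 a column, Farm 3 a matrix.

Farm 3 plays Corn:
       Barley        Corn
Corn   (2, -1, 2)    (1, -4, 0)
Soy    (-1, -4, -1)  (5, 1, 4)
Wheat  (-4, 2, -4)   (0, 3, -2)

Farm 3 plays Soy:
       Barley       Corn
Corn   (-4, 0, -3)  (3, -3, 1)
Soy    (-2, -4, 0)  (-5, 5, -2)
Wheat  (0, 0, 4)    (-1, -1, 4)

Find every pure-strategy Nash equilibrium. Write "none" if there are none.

For each player, find the best response to each opponent profile; mutual best responses are the pure NE.
Farm 1 against (Barley, Corn): payoffs 2, -1, -4 → best response Corn.
Farm 1 against (Barley, Soy): payoffs -4, -2, 0 → best response Wheat.
Farm 1 against (Corn, Corn): payoffs 1, 5, 0 → best response Soy.
Farm 1 against (Corn, Soy): payoffs 3, -5, -1 → best response Corn.
Farm 2 against (Corn, Corn): payoffs -1, -4 → best response Barley.
Farm 2 against (Corn, Soy): payoffs 0, -3 → best response Barley.
Farm 2 against (Soy, Corn): payoffs -4, 1 → best response Corn.
Farm 2 against (Soy, Soy): payoffs -4, 5 → best response Corn.
Farm 2 against (Wheat, Corn): payoffs 2, 3 → best response Corn.
Farm 2 against (Wheat, Soy): payoffs 0, -1 → best response Barley.
Farm 3 against (Corn, Barley): payoffs 2, -3 → best response Corn.
Farm 3 against (Corn, Corn): payoffs 0, 1 → best response Soy.
Farm 3 against (Soy, Barley): payoffs -1, 0 → best response Soy.
Farm 3 against (Soy, Corn): payoffs 4, -2 → best response Corn.
Farm 3 against (Wheat, Barley): payoffs -4, 4 → best response Soy.
Farm 3 against (Wheat, Corn): payoffs -2, 4 → best response Soy.
Mutual best responses: (Corn, Barley, Corn); (Soy, Corn, Corn); (Wheat, Barley, Soy).

The pure Nash equilibria are (Corn, Barley, Corn) and (Soy, Corn, Corn) and (Wheat, Barley, Soy).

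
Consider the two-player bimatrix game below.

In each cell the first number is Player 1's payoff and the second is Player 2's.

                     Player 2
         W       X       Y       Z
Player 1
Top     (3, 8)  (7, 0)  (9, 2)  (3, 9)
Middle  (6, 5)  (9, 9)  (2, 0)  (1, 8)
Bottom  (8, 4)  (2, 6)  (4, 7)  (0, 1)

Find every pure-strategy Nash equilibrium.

(Top, W): Player 1 can switch to Middle (3 → 6). Not NE.
(Top, X): Player 1 can switch to Middle (7 → 9). Not NE.
(Top, Y): Player 2 can switch to W (2 → 8). Not NE.
(Top, Z): Player 1 gets 3, best alternative 1; Player 2 gets 9, best alternative 8. No profitable deviation — NE.
(Middle, W): Player 1 can switch to Bottom (6 → 8). Not NE.
(Middle, X): Player 1 gets 9, best alternative 7; Player 2 gets 9, best alternative 8. No profitable deviation — NE.
(Middle, Y): Player 1 can switch to Top (2 → 9). Not NE.
(Middle, Z): Player 1 can switch to Top (1 → 3). Not NE.
(Bottom, W): Player 2 can switch to X (4 → 6). Not NE.
(Bottom, X): Player 1 can switch to Top (2 → 7). Not NE.
(Bottom, Y): Player 1 can switch to Top (4 → 9). Not NE.
(Bottom, Z): Player 1 can switch to Top (0 → 3). Not NE.

The pure Nash equilibria are (Top, Z); (Middle, X).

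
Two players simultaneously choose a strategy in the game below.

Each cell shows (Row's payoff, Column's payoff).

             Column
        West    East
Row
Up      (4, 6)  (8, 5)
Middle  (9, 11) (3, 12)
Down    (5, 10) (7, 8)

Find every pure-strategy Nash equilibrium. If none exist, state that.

This game has no pure Nash equilibrium.

Row against West: payoffs 4, 9, 5 → best response Middle.
Row against East: payoffs 8, 3, 7 → best response Up.
Column against Up: payoffs 6, 5 → best response West.
Column against Middle: payoffs 11, 12 → best response East.
Column against Down: payoffs 10, 8 → best response West.
No profile is a mutual best response for all players.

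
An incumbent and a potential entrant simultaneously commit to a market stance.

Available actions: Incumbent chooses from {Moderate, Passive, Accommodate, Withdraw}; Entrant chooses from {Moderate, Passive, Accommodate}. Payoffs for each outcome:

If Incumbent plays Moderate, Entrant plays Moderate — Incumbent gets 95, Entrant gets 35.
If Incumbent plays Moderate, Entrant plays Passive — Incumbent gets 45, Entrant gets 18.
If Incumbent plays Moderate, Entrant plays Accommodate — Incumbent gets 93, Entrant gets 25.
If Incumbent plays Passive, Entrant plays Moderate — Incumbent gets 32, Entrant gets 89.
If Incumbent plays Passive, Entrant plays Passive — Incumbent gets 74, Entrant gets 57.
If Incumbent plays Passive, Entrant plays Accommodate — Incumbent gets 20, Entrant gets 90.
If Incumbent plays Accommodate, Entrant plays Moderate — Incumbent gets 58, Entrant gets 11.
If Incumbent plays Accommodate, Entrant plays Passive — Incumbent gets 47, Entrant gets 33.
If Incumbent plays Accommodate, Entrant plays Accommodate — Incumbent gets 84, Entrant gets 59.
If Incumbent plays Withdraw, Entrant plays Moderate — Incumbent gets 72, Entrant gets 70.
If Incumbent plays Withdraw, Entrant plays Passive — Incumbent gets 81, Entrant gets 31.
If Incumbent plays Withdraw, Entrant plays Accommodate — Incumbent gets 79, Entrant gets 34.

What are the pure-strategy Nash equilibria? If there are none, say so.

Mark each player's best response to every combination of opponents' strategies; a profile where every player is best-responding is a pure Nash equilibrium.
Incumbent against Moderate: payoffs 95, 32, 58, 72 → best response Moderate.
Incumbent against Passive: payoffs 45, 74, 47, 81 → best response Withdraw.
Incumbent against Accommodate: payoffs 93, 20, 84, 79 → best response Moderate.
Entrant against Moderate: payoffs 35, 18, 25 → best response Moderate.
Entrant against Passive: payoffs 89, 57, 90 → best response Accommodate.
Entrant against Accommodate: payoffs 11, 33, 59 → best response Accommodate.
Entrant against Withdraw: payoffs 70, 31, 34 → best response Moderate.
Mutual best responses: (Moderate, Moderate).

The unique pure-strategy Nash equilibrium is (Moderate, Moderate).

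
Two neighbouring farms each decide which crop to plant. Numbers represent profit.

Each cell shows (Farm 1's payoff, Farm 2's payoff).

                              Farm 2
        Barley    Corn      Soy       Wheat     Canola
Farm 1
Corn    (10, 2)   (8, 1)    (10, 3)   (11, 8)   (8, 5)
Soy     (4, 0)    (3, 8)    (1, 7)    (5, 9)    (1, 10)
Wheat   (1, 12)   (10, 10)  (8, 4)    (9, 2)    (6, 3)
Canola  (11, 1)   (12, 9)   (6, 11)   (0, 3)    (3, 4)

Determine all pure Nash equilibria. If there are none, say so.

Pure NE: (Corn, Wheat)

(Corn, Barley): Farm 1 can switch to Canola (10 → 11). Not NE.
(Corn, Corn): Farm 1 can switch to Wheat (8 → 10). Not NE.
(Corn, Soy): Farm 2 can switch to Wheat (3 → 8). Not NE.
(Corn, Wheat): Farm 1 gets 11, best alternative 9; Farm 2 gets 8, best alternative 5. No profitable deviation — NE.
(Corn, Canola): Farm 2 can switch to Wheat (5 → 8). Not NE.
(Soy, Barley): Farm 1 can switch to Corn (4 → 10). Not NE.
(Soy, Corn): Farm 1 can switch to Corn (3 → 8). Not NE.
(Soy, Soy): Farm 1 can switch to Corn (1 → 10). Not NE.
(Soy, Wheat): Farm 1 can switch to Corn (5 → 11). Not NE.
(The remaining 11 profiles each have a profitable deviation by the same check.)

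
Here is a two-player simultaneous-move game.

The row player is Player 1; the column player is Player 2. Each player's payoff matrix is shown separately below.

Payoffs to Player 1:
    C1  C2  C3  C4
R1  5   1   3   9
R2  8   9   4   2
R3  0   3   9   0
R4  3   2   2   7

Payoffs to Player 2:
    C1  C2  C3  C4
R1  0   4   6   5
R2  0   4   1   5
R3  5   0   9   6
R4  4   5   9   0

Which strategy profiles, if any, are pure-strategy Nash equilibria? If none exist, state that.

Pure NE: (R3, C3)

Player 1 against C1: payoffs 5, 8, 0, 3 → best response R2.
Player 1 against C2: payoffs 1, 9, 3, 2 → best response R2.
Player 1 against C3: payoffs 3, 4, 9, 2 → best response R3.
Player 1 against C4: payoffs 9, 2, 0, 7 → best response R1.
Player 2 against R1: payoffs 0, 4, 6, 5 → best response C3.
Player 2 against R2: payoffs 0, 4, 1, 5 → best response C4.
Player 2 against R3: payoffs 5, 0, 9, 6 → best response C3.
Player 2 against R4: payoffs 4, 5, 9, 0 → best response C3.
Mutual best responses: (R3, C3).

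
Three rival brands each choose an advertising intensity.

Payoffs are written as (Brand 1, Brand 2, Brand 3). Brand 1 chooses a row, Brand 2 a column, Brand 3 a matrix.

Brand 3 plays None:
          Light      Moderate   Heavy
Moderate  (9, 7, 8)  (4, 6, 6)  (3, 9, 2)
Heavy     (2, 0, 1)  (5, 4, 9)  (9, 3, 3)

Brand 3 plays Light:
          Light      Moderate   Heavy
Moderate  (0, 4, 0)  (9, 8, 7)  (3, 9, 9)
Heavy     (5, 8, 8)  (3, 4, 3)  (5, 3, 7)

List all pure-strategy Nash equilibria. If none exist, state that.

(Heavy, Light, Light); (Heavy, Moderate, None)

Brand 1 against (Light, None): payoffs 9, 2 → best response Moderate.
Brand 1 against (Light, Light): payoffs 0, 5 → best response Heavy.
Brand 1 against (Moderate, None): payoffs 4, 5 → best response Heavy.
Brand 1 against (Moderate, Light): payoffs 9, 3 → best response Moderate.
Brand 1 against (Heavy, None): payoffs 3, 9 → best response Heavy.
Brand 1 against (Heavy, Light): payoffs 3, 5 → best response Heavy.
Brand 2 against (Moderate, None): payoffs 7, 6, 9 → best response Heavy.
Brand 2 against (Moderate, Light): payoffs 4, 8, 9 → best response Heavy.
Brand 2 against (Heavy, None): payoffs 0, 4, 3 → best response Moderate.
Brand 2 against (Heavy, Light): payoffs 8, 4, 3 → best response Light.
Brand 3 against (Moderate, Light): payoffs 8, 0 → best response None.
Brand 3 against (Moderate, Moderate): payoffs 6, 7 → best response Light.
Brand 3 against (Moderate, Heavy): payoffs 2, 9 → best response Light.
Brand 3 against (Heavy, Light): payoffs 1, 8 → best response Light.
Brand 3 against (Heavy, Moderate): payoffs 9, 3 → best response None.
Brand 3 against (Heavy, Heavy): payoffs 3, 7 → best response Light.
Mutual best responses: (Heavy, Light, Light); (Heavy, Moderate, None).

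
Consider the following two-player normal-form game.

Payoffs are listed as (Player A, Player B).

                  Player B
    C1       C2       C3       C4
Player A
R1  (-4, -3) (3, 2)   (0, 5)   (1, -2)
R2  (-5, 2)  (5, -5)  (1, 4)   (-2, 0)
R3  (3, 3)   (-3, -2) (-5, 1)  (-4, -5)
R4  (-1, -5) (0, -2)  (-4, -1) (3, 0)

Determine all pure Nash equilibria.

Check each profile: it is a Nash equilibrium iff no player can strictly gain by switching unilaterally.
(R1, C1): Player A can switch to R3 (-4 → 3). Not NE.
(R1, C2): Player A can switch to R2 (3 → 5). Not NE.
(R1, C3): Player A can switch to R2 (0 → 1). Not NE.
(R1, C4): Player A can switch to R4 (1 → 3). Not NE.
(R2, C1): Player A can switch to R1 (-5 → -4). Not NE.
(R2, C2): Player B can switch to C1 (-5 → 2). Not NE.
(R2, C3): Player A gets 1, best alternative 0; Player B gets 4, best alternative 2. No profitable deviation — NE.
(R2, C4): Player A can switch to R1 (-2 → 1). Not NE.
(R3, C1): Player A gets 3, best alternative -1; Player B gets 3, best alternative 1. No profitable deviation — NE.
(R3, C2): Player A can switch to R1 (-3 → 3). Not NE.
(R4, C4): Player A gets 3, best alternative 1; Player B gets 0, best alternative -1. No profitable deviation — NE.
(The remaining 5 profiles each have a profitable deviation by the same check.)

(R2, C3) and (R3, C1) and (R4, C4)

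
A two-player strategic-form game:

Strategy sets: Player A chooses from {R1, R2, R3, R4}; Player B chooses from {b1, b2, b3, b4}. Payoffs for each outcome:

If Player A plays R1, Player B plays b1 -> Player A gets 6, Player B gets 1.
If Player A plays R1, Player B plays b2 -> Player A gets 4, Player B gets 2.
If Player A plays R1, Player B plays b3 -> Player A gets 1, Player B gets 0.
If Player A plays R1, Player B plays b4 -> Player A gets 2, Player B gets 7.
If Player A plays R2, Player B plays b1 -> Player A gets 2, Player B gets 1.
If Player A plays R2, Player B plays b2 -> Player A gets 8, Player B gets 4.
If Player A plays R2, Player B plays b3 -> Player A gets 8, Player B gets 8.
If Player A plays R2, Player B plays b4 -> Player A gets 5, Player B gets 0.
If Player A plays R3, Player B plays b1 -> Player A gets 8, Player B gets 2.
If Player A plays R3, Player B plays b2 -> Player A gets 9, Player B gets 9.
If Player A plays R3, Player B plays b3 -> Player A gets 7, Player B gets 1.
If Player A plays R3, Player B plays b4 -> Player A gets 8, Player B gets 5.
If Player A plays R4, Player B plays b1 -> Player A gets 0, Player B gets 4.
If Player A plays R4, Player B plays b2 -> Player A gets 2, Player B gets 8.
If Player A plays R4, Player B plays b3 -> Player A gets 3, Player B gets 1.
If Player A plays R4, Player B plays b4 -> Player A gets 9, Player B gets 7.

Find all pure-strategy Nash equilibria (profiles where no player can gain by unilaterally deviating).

Pure-strategy Nash equilibria: (R2, b3); (R3, b2)

(R1, b1): Player A can switch to R3 (6 → 8). Not NE.
(R1, b2): Player A can switch to R2 (4 → 8). Not NE.
(R1, b3): Player A can switch to R2 (1 → 8). Not NE.
(R1, b4): Player A can switch to R2 (2 → 5). Not NE.
(R2, b1): Player A can switch to R1 (2 → 6). Not NE.
(R2, b2): Player A can switch to R3 (8 → 9). Not NE.
(R2, b3): Player A gets 8, best alternative 7; Player B gets 8, best alternative 4. No profitable deviation — NE.
(R3, b2): Player A gets 9, best alternative 8; Player B gets 9, best alternative 5. No profitable deviation — NE.
(The remaining 8 profiles each have a profitable deviation by the same check.)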